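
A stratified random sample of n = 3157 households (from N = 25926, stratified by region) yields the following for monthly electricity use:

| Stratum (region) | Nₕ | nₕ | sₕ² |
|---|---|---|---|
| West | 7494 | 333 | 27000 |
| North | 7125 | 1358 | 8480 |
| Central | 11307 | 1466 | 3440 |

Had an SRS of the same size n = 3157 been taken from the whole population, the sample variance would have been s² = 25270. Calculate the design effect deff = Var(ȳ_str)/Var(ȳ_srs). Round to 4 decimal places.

Var(ȳ_str) = Σ Wₕ²(1−fₕ)sₕ²/nₕ with Wₕ = Nₕ/25926:
  West: (7494/25926)²·(1−333/7494)·27000/333 = 6.4734509
  North: (7125/25926)²·(1−1358/7125)·8480/1358 = 0.38173314
  Central: (11307/25926)²·(1−1466/11307)·3440/1466 = 0.38845442
  → Var(ȳ_str) = 7.2436385.
Var(ȳ_srs) = (1 − 3157/25926)·25270/3157 = 7.0297374.
deff = 7.2436385 / 7.0297374 = 1.0304.

1.0304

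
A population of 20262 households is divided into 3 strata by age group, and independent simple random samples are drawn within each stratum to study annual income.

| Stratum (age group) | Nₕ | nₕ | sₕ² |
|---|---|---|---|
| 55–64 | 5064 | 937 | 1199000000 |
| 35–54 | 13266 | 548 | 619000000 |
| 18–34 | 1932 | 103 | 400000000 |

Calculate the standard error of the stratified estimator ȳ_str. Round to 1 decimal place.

750.2

Var(ȳ_str) = Σₕ Wₕ²(1 − fₕ)sₕ²/nₕ with Wₕ = Nₕ/N, N = 20262.
55–64: Wₕ = 0.24992597; term = 0.24992597²·(1 − 0.18503160)·1199000000/937 = 65139.307.
35–54: Wₕ = 0.65472313; term = 0.65472313²·(1 − 0.04130861)·619000000/548 = 464199.09.
18–34: Wₕ = 0.09535090; term = 0.09535090²·(1 − 0.05331263)·400000000/103 = 33425.582.
Sum = 562763.98.
SE = √(562763.98) = 750.2.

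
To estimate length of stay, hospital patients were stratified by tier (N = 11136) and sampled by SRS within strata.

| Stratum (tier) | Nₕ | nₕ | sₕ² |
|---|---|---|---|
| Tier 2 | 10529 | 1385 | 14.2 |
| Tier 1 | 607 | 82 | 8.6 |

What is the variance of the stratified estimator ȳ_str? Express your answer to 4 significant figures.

0.008229

Var(ȳ_str) = Σₕ Wₕ²(1 − fₕ)sₕ²/nₕ with Wₕ = Nₕ/N, N = 11136.
Tier 2: Wₕ = 0.94549210; term = 0.94549210²·(1 − 0.13154146)·14.2/1385 = 0.0079598241.
Tier 1: Wₕ = 0.05450790; term = 0.05450790²·(1 − 0.13509061)·8.6/82 = 2.6950954 × 10^-4.
Sum = 0.0082293336.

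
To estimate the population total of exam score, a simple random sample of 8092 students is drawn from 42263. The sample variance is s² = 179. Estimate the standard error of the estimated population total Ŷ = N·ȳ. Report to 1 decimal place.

Var(Ŷ) = N²·Var(ȳ) = N²·(1 − n/N)·s²/n.
f = 8092/42263 = 0.19146771; Var(ȳ) = 0.80853229·179/8092 = 0.01788523.
Var(Ŷ) = 42263² · 0.01788523 = 3.1945903 × 10^7.
SE(Ŷ) = √(3.1945903 × 10^7) = 5652.1.

5652.1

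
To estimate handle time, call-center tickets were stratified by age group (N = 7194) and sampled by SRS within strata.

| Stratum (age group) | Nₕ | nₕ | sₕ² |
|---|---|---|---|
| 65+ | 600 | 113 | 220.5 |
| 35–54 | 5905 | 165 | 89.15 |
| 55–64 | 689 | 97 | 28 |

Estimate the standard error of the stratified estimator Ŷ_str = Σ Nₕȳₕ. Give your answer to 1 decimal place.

4359.1

Var(Ŷ_str) = Σₕ Nₕ²(1 − fₕ)sₕ²/nₕ.
65+: 600²·(1 − 113/600)·220.5/113 = 570177.88.
35–54: 5905²·(1 − 165/5905)·89.15/165 = 1.8313409 × 10^7.
55–64: 689²·(1 − 97/689)·28/97 = 117740.87.
Sum = 1.9001328 × 10^7.
SE = √(1.9001328 × 10^7) = 4359.1.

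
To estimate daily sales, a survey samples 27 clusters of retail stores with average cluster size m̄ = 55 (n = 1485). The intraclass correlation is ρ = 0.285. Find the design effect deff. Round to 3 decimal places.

deff = 1 + (55 − 1)·0.285 = 1 + 15.39 = 16.39.

16.390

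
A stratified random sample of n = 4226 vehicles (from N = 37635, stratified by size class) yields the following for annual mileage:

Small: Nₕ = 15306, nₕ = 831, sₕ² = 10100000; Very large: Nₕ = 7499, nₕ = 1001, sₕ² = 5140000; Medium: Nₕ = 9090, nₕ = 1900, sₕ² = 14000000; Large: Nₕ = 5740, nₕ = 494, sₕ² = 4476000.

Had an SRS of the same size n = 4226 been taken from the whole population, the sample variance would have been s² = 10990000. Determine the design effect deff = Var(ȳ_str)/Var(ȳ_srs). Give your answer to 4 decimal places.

1.1308

Var(ȳ_str) = Σ Wₕ²(1−fₕ)sₕ²/nₕ with Wₕ = Nₕ/37635:
  Small: (15306/37635)²·(1−831/15306)·10100000/831 = 1901.1518
  Very large: (7499/37635)²·(1−1001/7499)·5140000/1001 = 176.65595
  Medium: (9090/37635)²·(1−1900/9090)·14000000/1900 = 340.00348
  Large: (5740/37635)²·(1−494/5740)·4476000/494 = 192.62802
  → Var(ȳ_str) = 2610.4393.
Var(ȳ_srs) = (1 − 4226/37635)·10990000/4226 = 2308.5525.
deff = 2610.4393 / 2308.5525 = 1.1308.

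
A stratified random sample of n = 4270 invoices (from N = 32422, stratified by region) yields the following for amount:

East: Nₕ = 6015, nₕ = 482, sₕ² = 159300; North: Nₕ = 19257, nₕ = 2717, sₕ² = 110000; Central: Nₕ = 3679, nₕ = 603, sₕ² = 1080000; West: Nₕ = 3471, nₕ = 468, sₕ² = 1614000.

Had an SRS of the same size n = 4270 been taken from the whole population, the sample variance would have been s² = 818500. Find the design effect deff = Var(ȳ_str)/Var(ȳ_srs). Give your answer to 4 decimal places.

0.4579

Var(ȳ_str) = Σ Wₕ²(1−fₕ)sₕ²/nₕ with Wₕ = Nₕ/32422:
  East: (6015/32422)²·(1−482/6015)·159300/482 = 10.463704
  North: (19257/32422)²·(1−2717/19257)·110000/2717 = 12.26726
  Central: (3679/32422)²·(1−603/3679)·1080000/603 = 19.281595
  West: (3471/32422)²·(1−468/3471)·1614000/468 = 34.197001
  → Var(ȳ_str) = 76.20956.
Var(ȳ_srs) = (1 − 4270/32422)·818500/4270 = 166.44098.
deff = 76.20956 / 166.44098 = 0.4579.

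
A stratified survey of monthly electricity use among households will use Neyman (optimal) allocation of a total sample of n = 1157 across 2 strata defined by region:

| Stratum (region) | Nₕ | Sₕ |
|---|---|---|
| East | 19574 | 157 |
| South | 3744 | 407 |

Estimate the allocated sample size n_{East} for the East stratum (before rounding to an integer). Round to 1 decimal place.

773.5

Neyman allocation: nₕ = n·NₕSₕ / Σⱼ NⱼSⱼ.
Σ NⱼSⱼ = 19574·157 + 3744·407 = 4.596926 × 10^6.
n_{East} = 1157·19574·157 / (4.596926 × 10^6) = 773.5.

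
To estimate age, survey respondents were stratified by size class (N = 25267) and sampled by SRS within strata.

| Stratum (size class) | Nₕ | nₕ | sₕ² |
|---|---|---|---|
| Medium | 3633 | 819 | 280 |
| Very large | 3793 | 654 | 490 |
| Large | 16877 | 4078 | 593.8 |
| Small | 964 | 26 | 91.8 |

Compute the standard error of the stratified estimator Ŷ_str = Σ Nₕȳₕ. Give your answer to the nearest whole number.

6860

Var(Ŷ_str) = Σₕ Nₕ²(1 − fₕ)sₕ²/nₕ.
Medium: 3633²·(1 − 819/3633)·280/819 = 3.4951323 × 10^6.
Very large: 3793²·(1 − 654/3793)·490/654 = 8.9205676 × 10^6.
Large: 16877²·(1 − 4078/16877)·593.8/4078 = 3.1453158 × 10^7.
Small: 964²·(1 − 26/964)·91.8/26 = 3.1926345 × 10^6.
Sum = 4.7061492 × 10^7.
SE = √(4.7061492 × 10^7) = 6860.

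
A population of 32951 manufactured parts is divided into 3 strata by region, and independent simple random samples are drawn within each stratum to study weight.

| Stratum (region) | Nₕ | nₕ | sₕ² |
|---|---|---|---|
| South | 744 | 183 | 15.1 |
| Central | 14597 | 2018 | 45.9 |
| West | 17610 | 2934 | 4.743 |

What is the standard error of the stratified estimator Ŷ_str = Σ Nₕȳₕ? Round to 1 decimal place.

Var(Ŷ_str) = Σₕ Nₕ²(1 − fₕ)sₕ²/nₕ.
South: 744²·(1 − 183/744)·15.1/183 = 34439.882.
Central: 14597²·(1 − 2018/14597)·45.9/2018 = 4.1763919 × 10^6.
West: 17610²·(1 − 2934/17610)·4.743/2934 = 417791.96.
Sum = 4.6286237 × 10^6.
SE = √(4.6286237 × 10^6) = 2151.4.

2151.4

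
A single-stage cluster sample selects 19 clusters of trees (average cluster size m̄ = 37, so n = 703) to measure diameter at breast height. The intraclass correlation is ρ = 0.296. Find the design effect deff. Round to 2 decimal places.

deff = 1 + (37 − 1)·0.296 = 1 + 10.656 = 11.656.

11.66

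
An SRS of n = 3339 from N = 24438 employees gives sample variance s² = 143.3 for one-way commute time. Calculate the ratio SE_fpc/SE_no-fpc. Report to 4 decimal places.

f = n/N = 3339/24438 = 0.13663148.
SE_no-fpc = √(s²/n) = 0.20716429; SE_fpc = √((1−f)s²/n) = 0.19249214.
Ratio = √(1−f) = 0.92917626.

0.9292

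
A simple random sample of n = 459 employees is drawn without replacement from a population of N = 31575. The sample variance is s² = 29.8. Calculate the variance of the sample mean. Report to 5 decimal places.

0.06398

Under SRS without replacement, Var(ȳ) = (1 − f)·s²/n with f = n/N = 459/31575 = 0.01453682.
Var(ȳ) = (1 − 0.01453682)·29.8/459 = 0.98546318·0.064923747 = 0.063979963.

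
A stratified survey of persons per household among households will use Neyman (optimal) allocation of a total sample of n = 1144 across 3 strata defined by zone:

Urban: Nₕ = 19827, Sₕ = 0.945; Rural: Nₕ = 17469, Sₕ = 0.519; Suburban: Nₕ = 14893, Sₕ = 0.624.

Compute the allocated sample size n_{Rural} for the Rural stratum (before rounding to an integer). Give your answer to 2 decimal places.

279.60

Neyman allocation: nₕ = n·NₕSₕ / Σⱼ NⱼSⱼ.
Σ NⱼSⱼ = 19827·0.945 + 17469·0.519 + 14893·0.624 = 37096.158.
n_{Rural} = 1144·17469·0.519 / 37096.158 = 279.60.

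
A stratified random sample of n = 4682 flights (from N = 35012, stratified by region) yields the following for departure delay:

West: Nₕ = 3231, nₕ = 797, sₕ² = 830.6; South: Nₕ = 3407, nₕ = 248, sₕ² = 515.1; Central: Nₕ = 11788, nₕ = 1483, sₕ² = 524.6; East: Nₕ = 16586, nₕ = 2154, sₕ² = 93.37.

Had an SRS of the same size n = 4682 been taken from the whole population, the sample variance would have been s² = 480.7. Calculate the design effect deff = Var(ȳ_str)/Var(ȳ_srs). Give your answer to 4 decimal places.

Var(ȳ_str) = Σ Wₕ²(1−fₕ)sₕ²/nₕ with Wₕ = Nₕ/35012:
  West: (3231/35012)²·(1−797/3231)·830.6/797 = 0.0066858603
  South: (3407/35012)²·(1−248/3407)·515.1/248 = 0.018235925
  Central: (11788/35012)²·(1−1483/11788)·524.6/1483 = 0.03505431
  East: (16586/35012)²·(1−2154/16586)·93.37/2154 = 0.0084643965
  → Var(ȳ_str) = 0.068440492.
Var(ȳ_srs) = (1 − 4682/35012)·480.7/4682 = 0.088940221.
deff = 0.068440492 / 0.088940221 = 0.7695.

0.7695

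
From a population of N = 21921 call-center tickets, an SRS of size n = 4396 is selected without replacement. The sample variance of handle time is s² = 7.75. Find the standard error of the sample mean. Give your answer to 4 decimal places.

0.0375

Under SRS without replacement, Var(ȳ) = (1 − f)·s²/n with f = n/N = 4396/21921 = 0.20053830.
Var(ȳ) = (1 − 0.20053830)·7.75/4396 = 0.79946170·0.0017629663 = 0.0014094241.
SE(ȳ) = √(0.0014094241) = 0.0375.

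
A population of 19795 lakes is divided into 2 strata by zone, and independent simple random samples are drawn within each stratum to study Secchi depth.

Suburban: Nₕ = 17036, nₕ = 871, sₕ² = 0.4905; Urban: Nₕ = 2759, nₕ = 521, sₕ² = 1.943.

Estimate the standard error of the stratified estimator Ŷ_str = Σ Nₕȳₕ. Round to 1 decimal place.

Var(Ŷ_str) = Σₕ Nₕ²(1 − fₕ)sₕ²/nₕ.
Suburban: 17036²·(1 − 871/17036)·0.4905/871 = 155083.
Urban: 2759²·(1 − 521/2759)·1.943/521 = 23027.504.
Sum = 178110.5.
SE = √(178110.5) = 422.0.

422.0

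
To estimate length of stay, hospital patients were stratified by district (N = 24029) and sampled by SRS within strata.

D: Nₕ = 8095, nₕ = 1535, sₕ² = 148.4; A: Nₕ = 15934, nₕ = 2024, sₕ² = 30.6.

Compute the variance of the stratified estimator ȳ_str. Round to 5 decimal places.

0.01470

Var(ȳ_str) = Σₕ Wₕ²(1 − fₕ)sₕ²/nₕ with Wₕ = Nₕ/N, N = 24029.
D: Wₕ = 0.33688460; term = 0.33688460²·(1 − 0.18962322)·148.4/1535 = 0.0088914956.
A: Wₕ = 0.66311540; term = 0.66311540²·(1 − 0.12702397)·30.6/2024 = 0.0058035197.
Sum = 0.014695015.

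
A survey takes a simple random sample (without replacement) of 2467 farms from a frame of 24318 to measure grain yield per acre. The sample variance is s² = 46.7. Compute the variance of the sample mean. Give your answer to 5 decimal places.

Under SRS without replacement, Var(ȳ) = (1 − f)·s²/n with f = n/N = 2467/24318 = 0.10144749.
Var(ȳ) = (1 − 0.10144749)·46.7/2467 = 0.89855251·0.018929874 = 0.017009486.

0.01701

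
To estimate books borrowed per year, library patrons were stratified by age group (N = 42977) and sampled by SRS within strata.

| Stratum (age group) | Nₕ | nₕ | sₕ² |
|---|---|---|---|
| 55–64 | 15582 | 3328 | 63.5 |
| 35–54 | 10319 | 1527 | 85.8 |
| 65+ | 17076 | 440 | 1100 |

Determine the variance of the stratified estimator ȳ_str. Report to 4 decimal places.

Var(ȳ_str) = Σₕ Wₕ²(1 − fₕ)sₕ²/nₕ with Wₕ = Nₕ/N, N = 42977.
55–64: Wₕ = 0.36256602; term = 0.36256602²·(1 − 0.21357977)·63.5/3328 = 0.0019725104.
35–54: Wₕ = 0.24010517; term = 0.24010517²·(1 − 0.14797946)·85.8/1527 = 0.0027599509.
65+: Wₕ = 0.39732880; term = 0.39732880²·(1 − 0.02576716)·1100/440 = 0.38450578.
Sum = 0.38923824.

0.3892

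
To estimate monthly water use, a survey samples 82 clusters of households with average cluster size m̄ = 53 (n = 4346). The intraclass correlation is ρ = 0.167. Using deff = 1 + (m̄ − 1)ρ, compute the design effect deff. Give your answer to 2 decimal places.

9.68

deff = 1 + (53 − 1)·0.167 = 1 + 8.684 = 9.684.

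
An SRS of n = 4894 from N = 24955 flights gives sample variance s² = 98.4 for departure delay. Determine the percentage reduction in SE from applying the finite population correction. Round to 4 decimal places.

f = n/N = 4894/24955 = 0.19611300.
SE_no-fpc = √(s²/n) = 0.14179652; SE_fpc = √((1−f)s²/n) = 0.1271344.
Ratio = √(1−f) = 0.89659746. Reduction = 100·(1 − 0.89659746) = 10.3403%.

10.3403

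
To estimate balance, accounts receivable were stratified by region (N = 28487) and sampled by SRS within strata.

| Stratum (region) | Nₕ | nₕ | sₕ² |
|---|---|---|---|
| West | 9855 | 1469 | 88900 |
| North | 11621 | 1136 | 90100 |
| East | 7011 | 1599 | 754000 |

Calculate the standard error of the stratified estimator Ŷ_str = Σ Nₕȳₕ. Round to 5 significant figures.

180440

Var(Ŷ_str) = Σₕ Nₕ²(1 − fₕ)sₕ²/nₕ.
West: 9855²·(1 − 1469/9855)·88900/1469 = 5.0013984 × 10^9.
North: 11621²·(1 − 1136/11621)·90100/1136 = 9.6640328 × 10^9.
East: 7011²·(1 − 1599/7011)·754000/1599 = 1.7892072 × 10^10.
Sum = 3.2557503 × 10^10.
SE = √(3.2557503 × 10^10) = 180440.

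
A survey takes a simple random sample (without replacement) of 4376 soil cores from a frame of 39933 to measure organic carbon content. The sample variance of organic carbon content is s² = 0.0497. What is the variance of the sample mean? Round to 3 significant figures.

Under SRS without replacement, Var(ȳ) = (1 − f)·s²/n with f = n/N = 4376/39933 = 0.10958355.
Var(ȳ) = (1 − 0.10958355)·0.0497/4376 = 0.89041645·1.1357404 × 10^-5 = 1.0112819 × 10^-5.

1.01 × 10^-5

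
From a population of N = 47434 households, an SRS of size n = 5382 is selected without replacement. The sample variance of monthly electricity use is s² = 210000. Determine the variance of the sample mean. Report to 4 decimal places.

34.5917

Under SRS without replacement, Var(ȳ) = (1 − f)·s²/n with f = n/N = 5382/47434 = 0.11346292.
Var(ȳ) = (1 − 0.11346292)·210000/5382 = 0.88653708·39.018952 = 34.591748.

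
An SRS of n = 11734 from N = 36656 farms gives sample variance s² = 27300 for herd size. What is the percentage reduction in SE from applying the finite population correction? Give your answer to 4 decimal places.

f = n/N = 11734/36656 = 0.32011131.
SE_no-fpc = √(s²/n) = 1.5253106; SE_fpc = √((1−f)s²/n) = 1.2577004.
Ratio = √(1−f) = 0.82455363. Reduction = 100·(1 − 0.82455363) = 17.5446%.

17.5446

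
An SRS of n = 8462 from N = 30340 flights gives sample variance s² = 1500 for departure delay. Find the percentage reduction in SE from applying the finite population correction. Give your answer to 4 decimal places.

f = n/N = 8462/30340 = 0.27890574.
SE_no-fpc = √(s²/n) = 0.4210262; SE_fpc = √((1−f)s²/n) = 0.35752395.
Ratio = √(1−f) = 0.84917269. Reduction = 100·(1 − 0.84917269) = 15.0827%.

15.0827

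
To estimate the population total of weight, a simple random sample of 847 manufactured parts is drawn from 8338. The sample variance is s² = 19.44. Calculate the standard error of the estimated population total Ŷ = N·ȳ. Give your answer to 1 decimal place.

1197.3

Var(Ŷ) = N²·Var(ȳ) = N²·(1 − n/N)·s²/n.
f = 847/8338 = 0.10158311; Var(ȳ) = 0.89841689·19.44/847 = 0.020620099.
Var(Ŷ) = 8338² · 0.020620099 = 1.4335556 × 10^6.
SE(Ŷ) = √(1.4335556 × 10^6) = 1197.3.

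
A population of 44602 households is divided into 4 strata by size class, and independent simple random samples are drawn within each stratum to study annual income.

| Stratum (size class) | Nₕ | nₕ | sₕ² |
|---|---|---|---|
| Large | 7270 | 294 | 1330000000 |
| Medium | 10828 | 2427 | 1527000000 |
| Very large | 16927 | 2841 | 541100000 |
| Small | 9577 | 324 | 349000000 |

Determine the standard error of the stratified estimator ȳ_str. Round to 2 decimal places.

Var(ȳ_str) = Σₕ Wₕ²(1 − fₕ)sₕ²/nₕ with Wₕ = Nₕ/N, N = 44602.
Large: Wₕ = 0.16299718; term = 0.16299718²·(1 − 0.04044017)·1330000000/294 = 115328.47.
Medium: Wₕ = 0.24276938; term = 0.24276938²·(1 − 0.22414112)·1527000000/2427 = 28769.998.
Very large: Wₕ = 0.37951213; term = 0.37951213²·(1 − 0.16783836)·541100000/2841 = 22827.866.
Small: Wₕ = 0.21472131; term = 0.21472131²·(1 − 0.03383105)·349000000/324 = 47982.602.
Sum = 214908.94.
SE = √(214908.94) = 463.58.

463.58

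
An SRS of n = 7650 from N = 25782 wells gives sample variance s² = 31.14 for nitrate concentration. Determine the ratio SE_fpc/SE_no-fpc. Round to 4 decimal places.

0.8386

f = n/N = 7650/25782 = 0.29671864.
SE_no-fpc = √(s²/n) = 0.063801162; SE_fpc = √((1−f)s²/n) = 0.053504849.
Ratio = √(1−f) = 0.83861872.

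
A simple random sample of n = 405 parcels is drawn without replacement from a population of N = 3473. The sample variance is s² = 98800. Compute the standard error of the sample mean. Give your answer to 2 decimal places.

14.68

Under SRS without replacement, Var(ȳ) = (1 − f)·s²/n with f = n/N = 405/3473 = 0.11661388.
Var(ȳ) = (1 − 0.11661388)·98800/405 = 0.88338612·243.95062 = 215.50259.
SE(ȳ) = √(215.50259) = 14.68.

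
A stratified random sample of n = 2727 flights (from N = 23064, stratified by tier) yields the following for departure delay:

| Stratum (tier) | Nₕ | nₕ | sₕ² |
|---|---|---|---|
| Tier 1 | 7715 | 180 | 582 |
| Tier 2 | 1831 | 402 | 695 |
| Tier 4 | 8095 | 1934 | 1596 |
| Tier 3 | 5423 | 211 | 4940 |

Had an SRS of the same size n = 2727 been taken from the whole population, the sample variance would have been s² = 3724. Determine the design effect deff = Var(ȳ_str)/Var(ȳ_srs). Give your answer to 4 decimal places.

1.3979

Var(ȳ_str) = Σ Wₕ²(1−fₕ)sₕ²/nₕ with Wₕ = Nₕ/23064:
  Tier 1: (7715/23064)²·(1−180/7715)·582/180 = 0.35334619
  Tier 2: (1831/23064)²·(1−402/1831)·695/402 = 0.0085037418
  Tier 4: (8095/23064)²·(1−1934/8095)·1596/1934 = 0.077370467
  Tier 3: (5423/23064)²·(1−211/5423)·4940/211 = 1.2439968
  → Var(ȳ_str) = 1.6832172.
Var(ȳ_srs) = (1 − 2727/23064)·3724/2727 = 1.2041395.
deff = 1.6832172 / 1.2041395 = 1.3979.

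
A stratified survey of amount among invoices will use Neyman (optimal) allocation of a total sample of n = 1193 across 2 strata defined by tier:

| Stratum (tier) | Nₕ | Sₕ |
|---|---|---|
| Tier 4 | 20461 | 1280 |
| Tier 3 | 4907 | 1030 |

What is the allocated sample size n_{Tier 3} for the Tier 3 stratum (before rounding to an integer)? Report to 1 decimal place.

Neyman allocation: nₕ = n·NₕSₕ / Σⱼ NⱼSⱼ.
Σ NⱼSⱼ = 20461·1280 + 4907·1030 = 3.124429 × 10^7.
n_{Tier 3} = 1193·4907·1030 / (3.124429 × 10^7) = 193.0.

193.0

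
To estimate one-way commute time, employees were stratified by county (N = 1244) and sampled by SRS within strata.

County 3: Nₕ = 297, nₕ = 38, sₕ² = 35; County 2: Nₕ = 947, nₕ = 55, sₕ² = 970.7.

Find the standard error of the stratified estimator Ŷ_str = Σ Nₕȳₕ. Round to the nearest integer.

3870

Var(Ŷ_str) = Σₕ Nₕ²(1 − fₕ)sₕ²/nₕ.
County 3: 297²·(1 − 38/297)·35/38 = 70850.132.
County 2: 947²·(1 − 55/947)·970.7/55 = 1.4908611 × 10^7.
Sum = 1.4979461 × 10^7.
SE = √(1.4979461 × 10^7) = 3870.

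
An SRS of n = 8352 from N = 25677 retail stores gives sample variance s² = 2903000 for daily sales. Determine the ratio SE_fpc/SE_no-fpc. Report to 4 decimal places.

0.8214

f = n/N = 8352/25677 = 0.32527164.
SE_no-fpc = √(s²/n) = 18.643536; SE_fpc = √((1−f)s²/n) = 15.314145.
Ratio = √(1−f) = 0.82141850.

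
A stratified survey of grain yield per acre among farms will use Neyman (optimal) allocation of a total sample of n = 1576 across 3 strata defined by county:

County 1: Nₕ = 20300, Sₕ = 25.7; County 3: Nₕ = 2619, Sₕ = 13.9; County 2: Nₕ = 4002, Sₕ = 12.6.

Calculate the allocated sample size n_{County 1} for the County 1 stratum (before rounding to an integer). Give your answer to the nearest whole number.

Neyman allocation: nₕ = n·NₕSₕ / Σⱼ NⱼSⱼ.
Σ NⱼSⱼ = 20300·25.7 + 2619·13.9 + 4002·12.6 = 608539.3.
n_{County 1} = 1576·20300·25.7 / 608539.3 = 1351.

1351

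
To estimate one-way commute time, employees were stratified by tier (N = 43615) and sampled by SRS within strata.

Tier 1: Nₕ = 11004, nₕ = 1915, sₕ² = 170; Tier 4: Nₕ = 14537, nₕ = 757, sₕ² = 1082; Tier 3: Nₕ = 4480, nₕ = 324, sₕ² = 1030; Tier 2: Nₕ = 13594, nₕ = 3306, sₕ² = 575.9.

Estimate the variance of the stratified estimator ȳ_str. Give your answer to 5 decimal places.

0.19911

Var(ȳ_str) = Σₕ Wₕ²(1 − fₕ)sₕ²/nₕ with Wₕ = Nₕ/N, N = 43615.
Tier 1: Wₕ = 0.25229852; term = 0.25229852²·(1 − 0.17402763)·170/1915 = 0.0046674006.
Tier 4: Wₕ = 0.33330276; term = 0.33330276²·(1 − 0.05207402)·1082/757 = 0.15051634.
Tier 3: Wₕ = 0.10271696; term = 0.10271696²·(1 − 0.07232143)·1030/324 = 0.031115302.
Tier 2: Wₕ = 0.31168176; term = 0.31168176²·(1 − 0.24319553)·575.9/3306 = 0.012807097.
Sum = 0.19910614.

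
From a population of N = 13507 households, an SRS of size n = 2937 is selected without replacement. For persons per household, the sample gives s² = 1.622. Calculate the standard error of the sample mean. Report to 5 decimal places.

Under SRS without replacement, Var(ȳ) = (1 − f)·s²/n with f = n/N = 2937/13507 = 0.21744281.
Var(ȳ) = (1 − 0.21744281)·1.622/2937 = 0.78255719·5.5226422 × 10^-4 = 4.3217833 × 10^-4.
SE(ȳ) = √(4.3217833 × 10^-4) = 0.02079.

0.02079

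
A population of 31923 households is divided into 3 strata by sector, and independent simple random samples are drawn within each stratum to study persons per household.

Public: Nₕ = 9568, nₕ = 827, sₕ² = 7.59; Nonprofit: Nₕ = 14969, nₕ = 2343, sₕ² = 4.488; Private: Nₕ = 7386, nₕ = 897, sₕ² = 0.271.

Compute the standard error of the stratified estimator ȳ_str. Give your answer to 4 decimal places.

0.0335

Var(ȳ_str) = Σₕ Wₕ²(1 − fₕ)sₕ²/nₕ with Wₕ = Nₕ/N, N = 31923.
Public: Wₕ = 0.29972120; term = 0.29972120²·(1 − 0.08643395)·7.59/827 = 7.5320147 × 10^-4.
Nonprofit: Wₕ = 0.46890956; term = 0.46890956²·(1 − 0.15652348)·4.488/2343 = 3.5524808 × 10^-4.
Private: Wₕ = 0.23136923; term = 0.23136923²·(1 − 0.12144598)·0.271/897 = 1.4208771 × 10^-5.
Sum = 0.0011226583.
SE = √(0.0011226583) = 0.0335.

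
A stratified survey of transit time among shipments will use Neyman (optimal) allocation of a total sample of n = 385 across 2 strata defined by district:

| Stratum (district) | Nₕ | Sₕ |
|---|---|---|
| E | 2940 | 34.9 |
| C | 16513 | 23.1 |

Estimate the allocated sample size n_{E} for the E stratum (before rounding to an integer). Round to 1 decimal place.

81.6

Neyman allocation: nₕ = n·NₕSₕ / Σⱼ NⱼSⱼ.
Σ NⱼSⱼ = 2940·34.9 + 16513·23.1 = 484056.3.
n_{E} = 385·2940·34.9 / 484056.3 = 81.6.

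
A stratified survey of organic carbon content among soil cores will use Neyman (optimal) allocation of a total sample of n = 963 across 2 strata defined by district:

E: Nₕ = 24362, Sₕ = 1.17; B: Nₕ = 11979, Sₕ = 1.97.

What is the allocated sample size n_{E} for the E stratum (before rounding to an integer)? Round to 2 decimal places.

526.83

Neyman allocation: nₕ = n·NₕSₕ / Σⱼ NⱼSⱼ.
Σ NⱼSⱼ = 24362·1.17 + 11979·1.97 = 52102.17.
n_{E} = 963·24362·1.17 / 52102.17 = 526.83.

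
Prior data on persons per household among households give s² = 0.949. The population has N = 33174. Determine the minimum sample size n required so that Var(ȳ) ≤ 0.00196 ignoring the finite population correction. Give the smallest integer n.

Without fpc, n₀ = s²/D = 0.949/0.00196 = 484.1837.
Rounding up, n = 485.

485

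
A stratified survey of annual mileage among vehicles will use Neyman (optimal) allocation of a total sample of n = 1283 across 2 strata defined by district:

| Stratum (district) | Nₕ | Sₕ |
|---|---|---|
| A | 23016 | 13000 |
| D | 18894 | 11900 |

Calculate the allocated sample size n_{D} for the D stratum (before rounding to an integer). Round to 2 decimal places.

Neyman allocation: nₕ = n·NₕSₕ / Σⱼ NⱼSⱼ.
Σ NⱼSⱼ = 23016·13000 + 18894·11900 = 5.240466 × 10^8.
n_{D} = 1283·18894·11900 / (5.240466 × 10^8) = 550.46.

550.46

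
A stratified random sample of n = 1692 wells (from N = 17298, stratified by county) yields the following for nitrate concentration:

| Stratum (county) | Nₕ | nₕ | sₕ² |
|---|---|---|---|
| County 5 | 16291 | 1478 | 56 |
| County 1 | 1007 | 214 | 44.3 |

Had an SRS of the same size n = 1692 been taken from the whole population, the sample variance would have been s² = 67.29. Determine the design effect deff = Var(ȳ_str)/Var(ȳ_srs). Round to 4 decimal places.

0.8671

Var(ȳ_str) = Σ Wₕ²(1−fₕ)sₕ²/nₕ with Wₕ = Nₕ/17298:
  County 5: (16291/17298)²·(1−1478/16291)·56/1478 = 0.030557131
  County 1: (1007/17298)²·(1−214/1007)·44.3/214 = 5.5245998 × 10^-4
  → Var(ȳ_str) = 0.031109591.
Var(ȳ_srs) = (1 − 1692/17298)·67.29/1692 = 0.035879458.
deff = 0.031109591 / 0.035879458 = 0.8671.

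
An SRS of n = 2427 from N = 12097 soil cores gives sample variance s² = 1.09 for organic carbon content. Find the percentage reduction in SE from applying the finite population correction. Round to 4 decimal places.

f = n/N = 2427/12097 = 0.20062825.
SE_no-fpc = √(s²/n) = 0.021192313; SE_fpc = √((1−f)s²/n) = 0.018947537.
Ratio = √(1−f) = 0.89407592. Reduction = 100·(1 − 0.89407592) = 10.5924%.

10.5924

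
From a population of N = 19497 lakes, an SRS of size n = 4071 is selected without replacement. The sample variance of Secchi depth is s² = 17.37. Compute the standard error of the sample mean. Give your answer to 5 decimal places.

0.05810

Under SRS without replacement, Var(ȳ) = (1 − f)·s²/n with f = n/N = 4071/19497 = 0.20880135.
Var(ȳ) = (1 − 0.20880135)·17.37/4071 = 0.79119865·0.0042667649 = 0.0033758586.
SE(ȳ) = √(0.0033758586) = 0.05810.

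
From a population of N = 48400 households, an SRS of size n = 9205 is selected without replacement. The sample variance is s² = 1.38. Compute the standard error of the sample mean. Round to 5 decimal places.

Under SRS without replacement, Var(ȳ) = (1 − f)·s²/n with f = n/N = 9205/48400 = 0.19018595.
Var(ȳ) = (1 − 0.19018595)·1.38/9205 = 0.80981405·1.4991852 × 10^-4 = 1.2140613 × 10^-4.
SE(ȳ) = √(1.2140613 × 10^-4) = 0.01102.

0.01102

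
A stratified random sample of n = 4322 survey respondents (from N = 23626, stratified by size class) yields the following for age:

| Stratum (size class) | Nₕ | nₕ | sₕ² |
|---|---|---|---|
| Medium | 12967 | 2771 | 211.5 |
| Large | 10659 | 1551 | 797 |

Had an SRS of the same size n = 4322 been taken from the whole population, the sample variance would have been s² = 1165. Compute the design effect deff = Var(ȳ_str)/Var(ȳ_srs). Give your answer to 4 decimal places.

Var(ȳ_str) = Σ Wₕ²(1−fₕ)sₕ²/nₕ with Wₕ = Nₕ/23626:
  Medium: (12967/23626)²·(1−2771/12967)·211.5/2771 = 0.018078516
  Large: (10659/23626)²·(1−1551/10659)·797/1551 = 0.08937285
  → Var(ȳ_str) = 0.10745137.
Var(ȳ_srs) = (1 − 4322/23626)·1165/4322 = 0.22024105.
deff = 0.10745137 / 0.22024105 = 0.4879.

0.4879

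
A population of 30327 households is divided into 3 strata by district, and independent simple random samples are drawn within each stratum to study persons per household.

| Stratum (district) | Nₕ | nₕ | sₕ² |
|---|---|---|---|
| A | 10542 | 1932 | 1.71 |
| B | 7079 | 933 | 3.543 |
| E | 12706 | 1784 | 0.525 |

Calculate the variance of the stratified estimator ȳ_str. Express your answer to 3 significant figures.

Var(ȳ_str) = Σₕ Wₕ²(1 − fₕ)sₕ²/nₕ with Wₕ = Nₕ/N, N = 30327.
A: Wₕ = 0.34761104; term = 0.34761104²·(1 − 0.18326693)·1.71/1932 = 8.734866 × 10^-5.
B: Wₕ = 0.23342236; term = 0.23342236²·(1 − 0.13179828)·3.543/933 = 1.796367 × 10^-4.
E: Wₕ = 0.41896660; term = 0.41896660²·(1 − 0.14040611)·0.525/1784 = 4.4403436 × 10^-5.
Sum = 3.113888 × 10^-4.

3.11 × 10^-4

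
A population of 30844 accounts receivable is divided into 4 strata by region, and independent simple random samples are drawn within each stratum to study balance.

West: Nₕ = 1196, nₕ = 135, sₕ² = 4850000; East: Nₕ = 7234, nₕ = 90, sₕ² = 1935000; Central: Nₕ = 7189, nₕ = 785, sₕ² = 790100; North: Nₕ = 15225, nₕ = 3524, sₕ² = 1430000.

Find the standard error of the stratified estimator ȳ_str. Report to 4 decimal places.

Var(ȳ_str) = Σₕ Wₕ²(1 − fₕ)sₕ²/nₕ with Wₕ = Nₕ/N, N = 30844.
West: Wₕ = 0.03877577; term = 0.03877577²·(1 − 0.11287625)·4850000/135 = 47.919596.
East: Wₕ = 0.23453508; term = 0.23453508²·(1 − 0.01244125)·1935000/90 = 1167.9306.
Central: Wₕ = 0.23307613; term = 0.23307613²·(1 − 0.10919460)·790100/785 = 48.706937.
North: Wₕ = 0.49361302; term = 0.49361302²·(1 − 0.23146141)·1430000/3524 = 75.986953.
Sum = 1340.5441.
SE = √(1340.5441) = 36.6134.

36.6134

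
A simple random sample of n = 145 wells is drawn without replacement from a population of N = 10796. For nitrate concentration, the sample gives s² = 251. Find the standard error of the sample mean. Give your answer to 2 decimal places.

Under SRS without replacement, Var(ȳ) = (1 − f)·s²/n with f = n/N = 145/10796 = 0.01343090.
Var(ȳ) = (1 − 0.01343090)·251/145 = 0.98656910·1.7310345 = 1.7077851.
SE(ȳ) = √(1.7077851) = 1.31.

1.31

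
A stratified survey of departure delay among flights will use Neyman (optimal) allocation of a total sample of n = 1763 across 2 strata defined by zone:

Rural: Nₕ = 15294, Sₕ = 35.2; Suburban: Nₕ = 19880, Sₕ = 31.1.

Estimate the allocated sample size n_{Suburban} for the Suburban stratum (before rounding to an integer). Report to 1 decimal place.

Neyman allocation: nₕ = n·NₕSₕ / Σⱼ NⱼSⱼ.
Σ NⱼSⱼ = 15294·35.2 + 19880·31.1 = 1.1566168 × 10^6.
n_{Suburban} = 1763·19880·31.1 / (1.1566168 × 10^6) = 942.4.

942.4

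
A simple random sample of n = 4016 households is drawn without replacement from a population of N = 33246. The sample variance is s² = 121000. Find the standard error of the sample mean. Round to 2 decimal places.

Under SRS without replacement, Var(ȳ) = (1 − f)·s²/n with f = n/N = 4016/33246 = 0.12079649.
Var(ȳ) = (1 − 0.12079649)·121000/4016 = 0.87920351·30.129482 = 26.489946.
SE(ȳ) = √(26.489946) = 5.15.

5.15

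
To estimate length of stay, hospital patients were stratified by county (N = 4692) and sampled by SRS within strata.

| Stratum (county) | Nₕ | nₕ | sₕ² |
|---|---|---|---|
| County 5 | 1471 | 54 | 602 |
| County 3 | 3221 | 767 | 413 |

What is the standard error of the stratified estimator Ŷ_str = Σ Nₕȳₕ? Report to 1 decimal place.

Var(Ŷ_str) = Σₕ Nₕ²(1 − fₕ)sₕ²/nₕ.
County 5: 1471²·(1 − 54/1471)·602/54 = 2.3237278 × 10^7.
County 3: 3221²·(1 − 767/3221)·413/767 = 4.2561798 × 10^6.
Sum = 2.7493458 × 10^7.
SE = √(2.7493458 × 10^7) = 5243.4.

5243.4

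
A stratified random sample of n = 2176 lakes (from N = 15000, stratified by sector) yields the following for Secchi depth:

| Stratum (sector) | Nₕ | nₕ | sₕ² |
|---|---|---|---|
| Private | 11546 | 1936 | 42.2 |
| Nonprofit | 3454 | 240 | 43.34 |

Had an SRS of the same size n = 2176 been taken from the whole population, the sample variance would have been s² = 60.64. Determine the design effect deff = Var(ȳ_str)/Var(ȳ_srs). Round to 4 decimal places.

Var(ȳ_str) = Σ Wₕ²(1−fₕ)sₕ²/nₕ with Wₕ = Nₕ/15000:
  Private: (11546/15000)²·(1−1936/11546)·42.2/1936 = 0.010749284
  Nonprofit: (3454/15000)²·(1−240/3454)·43.34/240 = 0.0089097056
  → Var(ȳ_str) = 0.01965899.
Var(ȳ_srs) = (1 − 2176/15000)·60.64/2176 = 0.02382498.
deff = 0.01965899 / 0.02382498 = 0.8251.

0.8251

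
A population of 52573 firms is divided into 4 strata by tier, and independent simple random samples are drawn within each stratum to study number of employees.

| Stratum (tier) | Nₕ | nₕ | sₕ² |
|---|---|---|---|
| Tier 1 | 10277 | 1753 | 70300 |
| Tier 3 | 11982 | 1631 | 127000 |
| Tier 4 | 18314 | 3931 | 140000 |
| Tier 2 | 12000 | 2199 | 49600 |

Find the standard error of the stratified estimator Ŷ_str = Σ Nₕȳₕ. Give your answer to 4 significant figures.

Var(Ŷ_str) = Σₕ Nₕ²(1 − fₕ)sₕ²/nₕ.
Tier 1: 10277²·(1 − 1753/10277)·70300/1753 = 3.5130409 × 10^9.
Tier 3: 11982²·(1 − 1631/11982)·127000/1631 = 9.6574259 × 10^9.
Tier 4: 18314²·(1 − 3931/18314)·140000/3931 = 9.3811846 × 10^9.
Tier 2: 12000²·(1 − 2199/12000)·49600/2199 = 2.6528218 × 10^9.
Sum = 2.5204473 × 10^10.
SE = √(2.5204473 × 10^10) = 158800.

158800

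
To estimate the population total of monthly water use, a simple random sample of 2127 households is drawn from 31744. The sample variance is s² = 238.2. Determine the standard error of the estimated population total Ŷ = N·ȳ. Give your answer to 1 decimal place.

Var(Ŷ) = N²·Var(ȳ) = N²·(1 − n/N)·s²/n.
f = 2127/31744 = 0.06700479; Var(ȳ) = 0.93299521·238.2/2127 = 0.10448494.
Var(Ŷ) = 31744² · 0.10448494 = 1.0528754 × 10^8.
SE(Ŷ) = √(1.0528754 × 10^8) = 10261.0.

10261.0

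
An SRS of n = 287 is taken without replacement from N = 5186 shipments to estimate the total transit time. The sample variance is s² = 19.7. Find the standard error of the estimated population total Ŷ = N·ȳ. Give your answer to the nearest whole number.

1321

Var(Ŷ) = N²·Var(ȳ) = N²·(1 − n/N)·s²/n.
f = 287/5186 = 0.05534130; Var(ȳ) = 0.94465870·19.7/287 = 0.064842426.
Var(Ŷ) = 5186² · 0.064842426 = 1.7439109 × 10^6.
SE(Ŷ) = √(1.7439109 × 10^6) = 1321.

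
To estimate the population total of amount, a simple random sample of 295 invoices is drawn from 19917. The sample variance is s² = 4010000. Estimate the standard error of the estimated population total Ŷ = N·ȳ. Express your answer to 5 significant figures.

2.3049 × 10^6

Var(Ŷ) = N²·Var(ȳ) = N²·(1 − n/N)·s²/n.
f = 295/19917 = 0.01481147; Var(ȳ) = 0.98518853·4010000/295 = 13391.885.
Var(Ŷ) = 19917² · 13391.885 = 5.3123852 × 10^12.
SE(Ŷ) = √(5.3123852 × 10^12) = 2.3049 × 10^6.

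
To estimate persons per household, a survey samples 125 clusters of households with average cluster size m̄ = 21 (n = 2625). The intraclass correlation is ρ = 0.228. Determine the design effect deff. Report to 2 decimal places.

5.56

deff = 1 + (21 − 1)·0.228 = 1 + 4.56 = 5.56.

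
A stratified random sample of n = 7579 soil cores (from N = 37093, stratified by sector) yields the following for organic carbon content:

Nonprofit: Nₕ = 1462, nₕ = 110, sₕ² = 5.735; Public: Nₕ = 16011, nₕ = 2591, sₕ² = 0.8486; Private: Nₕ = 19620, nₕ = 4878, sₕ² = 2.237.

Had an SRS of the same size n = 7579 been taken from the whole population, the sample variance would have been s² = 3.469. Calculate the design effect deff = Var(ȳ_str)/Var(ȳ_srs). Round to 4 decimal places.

0.6108

Var(ȳ_str) = Σ Wₕ²(1−fₕ)sₕ²/nₕ with Wₕ = Nₕ/37093:
  Nonprofit: (1462/37093)²·(1−110/1462)·5.735/110 = 7.4899839 × 10^-5
  Public: (16011/37093)²·(1−2591/16011)·0.8486/2591 = 5.1147295 × 10^-5
  Private: (19620/37093)²·(1−4878/19620)·2.237/4878 = 9.6404139 × 10^-5
  → Var(ȳ_str) = 2.2245127 × 10^-4.
Var(ȳ_srs) = (1 − 7579/37093)·3.469/7579 = 3.6419041 × 10^-4.
deff = (2.2245127 × 10^-4) / (3.6419041 × 10^-4) = 0.6108.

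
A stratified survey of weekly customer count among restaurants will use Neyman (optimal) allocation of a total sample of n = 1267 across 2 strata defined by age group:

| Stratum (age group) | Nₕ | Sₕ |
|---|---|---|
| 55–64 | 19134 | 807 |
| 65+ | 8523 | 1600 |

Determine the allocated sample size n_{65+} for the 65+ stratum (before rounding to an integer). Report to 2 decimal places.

Neyman allocation: nₕ = n·NₕSₕ / Σⱼ NⱼSⱼ.
Σ NⱼSⱼ = 19134·807 + 8523·1600 = 2.9077938 × 10^7.
n_{65+} = 1267·8523·1600 / (2.9077938 × 10^7) = 594.19.

594.19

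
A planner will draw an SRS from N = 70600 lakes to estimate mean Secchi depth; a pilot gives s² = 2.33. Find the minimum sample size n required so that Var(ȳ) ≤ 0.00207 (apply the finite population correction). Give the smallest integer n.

1108

Without fpc, n₀ = s²/D = 2.33/0.00207 = 1125.6039.
With fpc, (1 − n/N)·s²/n ≤ D requires n ≥ n₀/(1 + n₀/N) = 1125.6039/(1 + 1125.6039/70600) = 1107.9396.
Rounding up, n = 1108.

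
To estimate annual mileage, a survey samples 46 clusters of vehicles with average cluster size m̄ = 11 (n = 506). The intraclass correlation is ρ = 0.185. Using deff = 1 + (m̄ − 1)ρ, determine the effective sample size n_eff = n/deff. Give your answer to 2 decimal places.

177.54

deff = 1 + (11 − 1)·0.185 = 1 + 1.85 = 2.85.
n_eff = 506 / 2.85 = 177.54.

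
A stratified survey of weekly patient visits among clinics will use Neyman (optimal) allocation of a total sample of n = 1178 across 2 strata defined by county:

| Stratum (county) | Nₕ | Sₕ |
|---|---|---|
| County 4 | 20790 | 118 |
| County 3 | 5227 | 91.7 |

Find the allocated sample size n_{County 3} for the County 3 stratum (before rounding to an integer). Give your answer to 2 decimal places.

Neyman allocation: nₕ = n·NₕSₕ / Σⱼ NⱼSⱼ.
Σ NⱼSⱼ = 20790·118 + 5227·91.7 = 2.9325359 × 10^6.
n_{County 3} = 1178·5227·91.7 / (2.9325359 × 10^6) = 192.54.

192.54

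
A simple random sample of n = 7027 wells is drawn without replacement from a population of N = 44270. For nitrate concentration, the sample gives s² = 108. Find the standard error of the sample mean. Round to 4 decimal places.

Under SRS without replacement, Var(ȳ) = (1 − f)·s²/n with f = n/N = 7027/44270 = 0.15873052.
Var(ȳ) = (1 − 0.15873052)·108/7027 = 0.84126948·0.01536929 = 0.012929715.
SE(ȳ) = √(0.012929715) = 0.1137.

0.1137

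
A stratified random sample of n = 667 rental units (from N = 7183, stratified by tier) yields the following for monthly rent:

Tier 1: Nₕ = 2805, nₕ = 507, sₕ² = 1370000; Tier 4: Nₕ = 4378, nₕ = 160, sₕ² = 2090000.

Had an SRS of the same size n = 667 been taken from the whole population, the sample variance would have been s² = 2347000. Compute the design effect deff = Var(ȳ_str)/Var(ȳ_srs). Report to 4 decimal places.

Var(ȳ_str) = Σ Wₕ²(1−fₕ)sₕ²/nₕ with Wₕ = Nₕ/7183:
  Tier 1: (2805/7183)²·(1−507/2805)·1370000/507 = 337.58548
  Tier 4: (4378/7183)²·(1−160/4378)·2090000/160 = 4675.1646
  → Var(ȳ_str) = 5012.7501.
Var(ȳ_srs) = (1 − 667/7183)·2347000/667 = 3191.9969.
deff = 5012.7501 / 3191.9969 = 1.5704.

1.5704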